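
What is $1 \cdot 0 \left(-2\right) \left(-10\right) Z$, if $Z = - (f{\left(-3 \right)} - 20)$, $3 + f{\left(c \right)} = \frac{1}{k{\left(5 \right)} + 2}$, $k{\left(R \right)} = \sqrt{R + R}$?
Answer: $0$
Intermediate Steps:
$k{\left(R \right)} = \sqrt{2} \sqrt{R}$ ($k{\left(R \right)} = \sqrt{2 R} = \sqrt{2} \sqrt{R}$)
$f{\left(c \right)} = -3 + \frac{1}{2 + \sqrt{10}}$ ($f{\left(c \right)} = -3 + \frac{1}{\sqrt{2} \sqrt{5} + 2} = -3 + \frac{1}{\sqrt{10} + 2} = -3 + \frac{1}{2 + \sqrt{10}}$)
$Z = \frac{70}{3} - \frac{\sqrt{10}}{6}$ ($Z = - (\left(- \frac{10}{3} + \frac{\sqrt{10}}{6}\right) - 20) = - (- \frac{70}{3} + \frac{\sqrt{10}}{6}) = \frac{70}{3} - \frac{\sqrt{10}}{6} \approx 22.806$)
$1 \cdot 0 \left(-2\right) \left(-10\right) Z = 1 \cdot 0 \left(-2\right) \left(-10\right) \left(\frac{70}{3} - \frac{\sqrt{10}}{6}\right) = 0 \left(-2\right) \left(-10\right) \left(\frac{70}{3} - \frac{\sqrt{10}}{6}\right) = 0 \left(-10\right) \left(\frac{70}{3} - \frac{\sqrt{10}}{6}\right) = 0 \left(\frac{70}{3} - \frac{\sqrt{10}}{6}\right) = 0$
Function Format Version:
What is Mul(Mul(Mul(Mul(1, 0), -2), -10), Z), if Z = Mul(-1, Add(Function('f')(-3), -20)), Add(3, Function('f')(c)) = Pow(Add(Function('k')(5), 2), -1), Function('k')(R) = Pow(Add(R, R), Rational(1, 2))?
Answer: 0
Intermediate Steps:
Function('k')(R) = Mul(Pow(2, Rational(1, 2)), Pow(R, Rational(1, 2))) (Function('k')(R) = Pow(Mul(2, R), Rational(1, 2)) = Mul(Pow(2, Rational(1, 2)), Pow(R, Rational(1, 2))))
Function('f')(c) = Add(-3, Pow(Add(2, Pow(10, Rational(1, 2))), -1)) (Function('f')(c) = Add(-3, Pow(Add(Mul(Pow(2, Rational(1, 2)), Pow(5, Rational(1, 2))), 2), -1)) = Add(-3, Pow(Add(Pow(10, Rational(1, 2)), 2), -1)) = Add(-3, Pow(Add(2, Pow(10, Rational(1, 2))), -1)))
Z = Add(Rational(70, 3), Mul(Rational(-1, 6), Pow(10, Rational(1, 2)))) (Z = Mul(-1, Add(Add(Rational(-10, 3), Mul(Rational(1, 6), Pow(10, Rational(1, 2)))), -20)) = Mul(-1, Add(Rational(-70, 3), Mul(Rational(1, 6), Pow(10, Rational(1, 2))))) = Add(Rational(70, 3), Mul(Rational(-1, 6), Pow(10, Rational(1, 2)))) ≈ 22.806)
Mul(Mul(Mul(Mul(1, 0), -2), -10), Z) = Mul(Mul(Mul(Mul(1, 0), -2), -10), Add(Rational(70, 3), Mul(Rational(-1, 6), Pow(10, Rational(1, 2))))) = Mul(Mul(Mul(0, -2), -10), Add(Rational(70, 3), Mul(Rational(-1, 6), Pow(10, Rational(1, 2))))) = Mul(Mul(0, -10), Add(Rational(70, 3), Mul(Rational(-1, 6), Pow(10, Rational(1, 2))))) = Mul(0, Add(Rational(70, 3), Mul(Rational(-1, 6), Pow(10, Rational(1, 2))))) = 0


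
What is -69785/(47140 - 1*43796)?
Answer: -69785/3344 ≈ -20.869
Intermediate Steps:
-69785/(47140 - 1*43796) = -69785/(47140 - 43796) = -69785/3344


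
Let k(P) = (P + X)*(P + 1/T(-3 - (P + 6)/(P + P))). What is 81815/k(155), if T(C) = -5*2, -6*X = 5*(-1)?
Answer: 981780/289663 ≈ 3.3894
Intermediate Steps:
X = 5/6 (X = -5*(-1)/6 = -1/6*(-5) = 5/6 ≈ 0.83333)
T(C) = -10
k(P) = (-1/10 + P)*(5/6 + P) (k(P) = (P + 5/6)*(P + 1/(-10)) = (5/6 + P)*(P - 1/10) = (5/6 + P)*(-1/10 + P) = (-1/10 + P)*(5/6 + P))
81815/k(155) = 81815/(-1/12 + 155**2 + (11/15)*155) = 81815/(-1/12 + 24025 + 341/3) = 81815/(289663/12) = 81815*(12/289663) = 981780/289663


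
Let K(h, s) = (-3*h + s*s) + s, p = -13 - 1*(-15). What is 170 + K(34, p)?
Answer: 74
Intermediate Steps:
p = 2 (p = -13 + 15 = 2)
K(h, s) = s + s² - 3*h (K(h, s) = (-3*h + s²) + s = (s² - 3*h) + s = s + s² - 3*h)
170 + K(34, p) = 170 + (2 + 2² - 3*34) = 170 + (2 + 4 - 102) = 170 - 96 = 74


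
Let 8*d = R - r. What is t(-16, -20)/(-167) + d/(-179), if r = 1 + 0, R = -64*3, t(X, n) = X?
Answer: 55143/239144 ≈ 0.23058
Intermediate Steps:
R = -192
r = 1
d = -193/8 (d = (-192 - 1*1)/8 = (-192 - 1)/8 = (⅛)*(-193) = -193/8 ≈ -24.125)
t(-16, -20)/(-167) + d/(-179) = -16/(-167) - 193/8/(-179) = -16*(-1/167) - 193/8*(-1/179) = 16/167 + 193/1432 = 55143/239144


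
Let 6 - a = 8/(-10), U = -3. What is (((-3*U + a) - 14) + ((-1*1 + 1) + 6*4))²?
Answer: 16641/25 ≈ 665.64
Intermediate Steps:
a = 34/5 (a = 6 - 8/(-10) = 6 - 8*(-1)/10 = 6 - 1*(-⅘) = 6 + ⅘ = 34/5 ≈ 6.8000)
(((-3*U + a) - 14) + ((-1*1 + 1) + 6*4))² = (((-3*(-3) + 34/5) - 14) + ((-1*1 + 1) + 6*4))² = (((9 + 34/5) - 14) + ((-1 + 1) + 24))² = ((79/5 - 14) + (0 + 24))² = (9/5 + 24)² = (129/5)² = 16641/25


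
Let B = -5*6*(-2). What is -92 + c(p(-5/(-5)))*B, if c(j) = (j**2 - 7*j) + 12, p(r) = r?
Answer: 268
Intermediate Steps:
B = 60 (B = -30*(-2) = 60)
c(j) = 12 + j**2 - 7*j
-92 + c(p(-5/(-5)))*B = -92 + (12 + (-5/(-5))**2 - (-35)/(-5))*60 = -92 + (12 + (-5*(-1/5))**2 - (-35)*(-1)/5)*60 = -92 + (12 + 1**2 - 7*1)*60 = -92 + (12 + 1 - 7)*60 = -92 + 6*60 = -92 + 360 = 268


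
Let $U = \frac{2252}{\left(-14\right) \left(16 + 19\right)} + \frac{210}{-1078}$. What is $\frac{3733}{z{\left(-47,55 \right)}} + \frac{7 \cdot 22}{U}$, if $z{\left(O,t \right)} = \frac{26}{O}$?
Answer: $- \frac{2276038641}{335686} \approx -6780.3$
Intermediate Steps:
$U = - \frac{12911}{2695}$ ($U = \frac{2252}{\left(-14\right) 35} + 210 \left(- \frac{1}{1078}\right) = \frac{2252}{-490} - \frac{15}{77} = 2252 \left(- \frac{1}{490}\right) - \frac{15}{77} = - \frac{1126}{245} - \frac{15}{77} = - \frac{12911}{2695} \approx -4.7907$)
$\frac{3733}{z{\left(-47,55 \right)}} + \frac{7 \cdot 22}{U} = \frac{3733}{26 \frac{1}{-47}} + \frac{7 \cdot 22}{- \frac{12911}{2695}} = \frac{3733}{26 \left(- \frac{1}{47}\right)} + 154 \left(- \frac{2695}{12911}\right) = \frac{3733}{- \frac{26}{47}} - \frac{415030}{12911} = 3733 \left(- \frac{47}{26}\right) - \frac{415030}{12911} = - \frac{175451}{26} - \frac{415030}{12911} = - \frac{2276038641}{335686}$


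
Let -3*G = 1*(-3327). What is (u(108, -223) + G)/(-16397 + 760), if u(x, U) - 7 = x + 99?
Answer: -1323/15637 ≈ -0.084607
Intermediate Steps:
u(x, U) = 106 + x (u(x, U) = 7 + (x + 99) = 7 + (99 + x) = 106 + x)
G = 1109 (G = -(-3327)/3 = -⅓*(-3327) = 1109)
(u(108, -223) + G)/(-16397 + 760) = ((106 + 108) + 1109)/(-16397 + 760) = (214 + 1109)/(-15637) = 1323*(-1/15637) = -1323/15637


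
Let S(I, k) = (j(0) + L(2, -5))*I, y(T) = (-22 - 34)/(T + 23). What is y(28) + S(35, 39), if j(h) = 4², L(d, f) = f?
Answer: 19579/51 ≈ 383.90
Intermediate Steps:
j(h) = 16
y(T) = -56/(23 + T)
S(I, k) = 11*I (S(I, k) = (16 - 5)*I = 11*I)
y(28) + S(35, 39) = -56/(23 + 28) + 11*35 = -56/51 + 385 = 19579/51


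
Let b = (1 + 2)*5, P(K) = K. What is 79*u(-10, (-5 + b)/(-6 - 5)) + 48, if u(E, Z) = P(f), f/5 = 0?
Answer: 48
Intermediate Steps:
f = 0 (f = 5*0 = 0)
b = 15 (b = 3*5 = 15)
u(E, Z) = 0
79*u(-10, (-5 + b)/(-6 - 5)) + 48 = 79*0 + 48 = 0 + 48 = 48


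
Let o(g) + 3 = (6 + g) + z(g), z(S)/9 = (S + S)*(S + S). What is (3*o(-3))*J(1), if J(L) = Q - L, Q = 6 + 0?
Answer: 4860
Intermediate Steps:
z(S) = 36*S**2 (z(S) = 9*((S + S)*(S + S)) = 9*((2*S)*(2*S)) = 9*(4*S**2) = 36*S**2)
Q = 6
J(L) = 6 - L
o(g) = 3 + g + 36*g**2 (o(g) = -3 + ((6 + g) + 36*g**2) = -3 + (6 + g + 36*g**2) = 3 + g + 36*g**2)
(3*o(-3))*J(1) = (3*(3 - 3 + 36*(-3)**2))*(6 - 1*1) = (3*(3 - 3 + 36*9))*(6 - 1) = (3*(3 - 3 + 324))*5 = (3*324)*5 = 972*5 = 4860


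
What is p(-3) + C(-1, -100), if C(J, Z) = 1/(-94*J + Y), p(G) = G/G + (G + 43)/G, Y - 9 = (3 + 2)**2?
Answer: -4733/384 ≈ -12.326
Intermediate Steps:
Y = 34 (Y = 9 + (3 + 2)**2 = 9 + 5**2 = 9 + 25 = 34)
p(G) = 1 + (43 + G)/G
C(J, Z) = 1/(34 - 94*J) (C(J, Z) = 1/(-94*J + 34) = 1/(34 - 94*J))
p(-3) + C(-1, -100) = (2 + 43/(-3)) - 1/(-34 + 94*(-1)) = (2 + 43*(-1/3)) - 1/(-34 - 94) = (2 - 43/3) - 1/(-128) = -37/3 - 1*(-1/128) = -37/3 + 1/128 = -4733/384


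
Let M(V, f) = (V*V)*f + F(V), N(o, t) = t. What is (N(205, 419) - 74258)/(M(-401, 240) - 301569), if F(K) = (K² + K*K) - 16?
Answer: -73839/38612257 ≈ -0.0019123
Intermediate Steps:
F(K) = -16 + 2*K² (F(K) = (K² + K²) - 16 = 2*K² - 16 = -16 + 2*K²)
M(V, f) = -16 + 2*V² + f*V² (M(V, f) = (V*V)*f + (-16 + 2*V²) = V²*f + (-16 + 2*V²) = f*V² + (-16 + 2*V²) = -16 + 2*V² + f*V²)
(N(205, 419) - 74258)/(M(-401, 240) - 301569) = (419 - 74258)/((-16 + 2*(-401)² + 240*(-401)²) - 301569) = -73839/((-16 + 2*160801 + 240*160801) - 301569) = -73839/((-16 + 321602 + 38592240) - 301569) = -73839/(38913826 - 301569) = -73839/38612257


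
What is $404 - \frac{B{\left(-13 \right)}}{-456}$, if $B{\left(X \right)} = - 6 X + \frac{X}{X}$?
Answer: $\frac{184303}{456} \approx 404.17$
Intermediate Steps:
$B{\left(X \right)} = 1 - 6 X$ ($B{\left(X \right)} = - 6 X + 1 = 1 - 6 X$)
$404 - \frac{B{\left(-13 \right)}}{-456} = 404 - \frac{1 - -78}{-456} = 404 - \left(1 + 78\right) \left(- \frac{1}{456}\right) = 404 - 79 \left(- \frac{1}{456}\right) = 404 - - \frac{79}{456} = 404 + \frac{79}{456} = \frac{184303}{456}$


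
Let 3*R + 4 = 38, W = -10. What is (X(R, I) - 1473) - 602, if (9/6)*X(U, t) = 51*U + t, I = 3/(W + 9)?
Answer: -5075/3 ≈ -1691.7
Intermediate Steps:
R = 34/3 (R = -4/3 + (⅓)*38 = -4/3 + 38/3 = 34/3 ≈ 11.333)
I = -3 (I = 3/(-10 + 9) = 3/(-1) = 3*(-1) = -3)
X(U, t) = 34*U + 2*t/3 (X(U, t) = 2*(51*U + t)/3 = 2*(t + 51*U)/3 = 34*U + 2*t/3)
(X(R, I) - 1473) - 602 = ((34*(34/3) + (⅔)*(-3)) - 1473) - 602 = ((1156/3 - 2) - 1473) - 602 = (1150/3 - 1473) - 602 = -3269/3 - 602 = -5075/3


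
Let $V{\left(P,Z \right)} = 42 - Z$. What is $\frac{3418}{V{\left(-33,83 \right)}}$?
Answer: $- \frac{3418}{41} \approx -83.366$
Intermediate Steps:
$\frac{3418}{V{\left(-33,83 \right)}} = \frac{3418}{42 - 83} = \frac{3418}{-41} = 3418 \left(- \frac{1}{41}\right) = - \frac{3418}{41}$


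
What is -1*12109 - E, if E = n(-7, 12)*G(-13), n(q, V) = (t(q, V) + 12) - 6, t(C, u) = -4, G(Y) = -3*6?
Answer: -12073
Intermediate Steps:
G(Y) = -18
n(q, V) = 2 (n(q, V) = (-4 + 12) - 6 = 8 - 6 = 2)
E = -36 (E = 2*(-18) = -36)
-1*12109 - E = -1*12109 - 1*(-36) = -12109 + 36 = -12073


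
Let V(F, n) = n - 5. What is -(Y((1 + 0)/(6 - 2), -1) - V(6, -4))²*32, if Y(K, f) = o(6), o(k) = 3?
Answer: -4608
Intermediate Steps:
V(F, n) = -5 + n
Y(K, f) = 3
-(Y((1 + 0)/(6 - 2), -1) - V(6, -4))²*32 = -(3 - (-5 - 4))²*32 = -(3 - 1*(-9))²*32 = -(3 + 9)²*32 = -1*12²*32 = -1*144*32 = -144*32 = -4608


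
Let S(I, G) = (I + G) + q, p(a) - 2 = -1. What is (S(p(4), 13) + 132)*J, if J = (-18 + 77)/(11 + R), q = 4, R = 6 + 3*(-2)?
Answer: 8850/11 ≈ 804.54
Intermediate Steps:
R = 0 (R = 6 - 6 = 0)
p(a) = 1 (p(a) = 2 - 1 = 1)
S(I, G) = 4 + G + I (S(I, G) = (I + G) + 4 = (G + I) + 4 = 4 + G + I)
J = 59/11 (J = (-18 + 77)/(11 + 0) = 59/11 ≈ 5.3636)
(S(p(4), 13) + 132)*J = ((4 + 13 + 1) + 132)*(59/11) = (18 + 132)*(59/11) = 150*(59/11) = 8850/11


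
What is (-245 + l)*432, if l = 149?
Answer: -41472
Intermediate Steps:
(-245 + l)*432 = (-245 + 149)*432 = -96*432 = -41472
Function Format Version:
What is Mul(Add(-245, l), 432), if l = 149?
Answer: -41472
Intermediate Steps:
Mul(Add(-245, l), 432) = Mul(Add(-245, 149), 432) = Mul(-96, 432) = -41472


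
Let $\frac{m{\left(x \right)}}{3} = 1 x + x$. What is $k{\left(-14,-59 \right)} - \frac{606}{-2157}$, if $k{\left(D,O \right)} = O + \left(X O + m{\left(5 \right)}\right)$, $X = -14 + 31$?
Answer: $- \frac{741806}{719} \approx -1031.7$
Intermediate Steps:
$X = 17$
$m{\left(x \right)} = 6 x$ ($m{\left(x \right)} = 3 \left(1 x + x\right) = 3 \left(x + x\right) = 3 \cdot 2 x = 6 x$)
$k{\left(D,O \right)} = 30 + 18 O$ ($k{\left(D,O \right)} = O + \left(17 O + 6 \cdot 5\right) = O + \left(17 O + 30\right) = O + \left(30 + 17 O\right) = 30 + 18 O$)
$k{\left(-14,-59 \right)} - \frac{606}{-2157} = \left(30 + 18 \left(-59\right)\right) - \frac{606}{-2157} = \left(30 - 1062\right) - 606 \left(- \frac{1}{2157}\right) = -1032 - - \frac{202}{719} = -1032 + \frac{202}{719} = - \frac{741806}{719}$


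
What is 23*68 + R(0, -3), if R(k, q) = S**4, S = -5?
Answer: 2189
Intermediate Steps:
R(k, q) = 625 (R(k, q) = (-5)**4 = 625)
23*68 + R(0, -3) = 23*68 + 625 = 1564 + 625 = 2189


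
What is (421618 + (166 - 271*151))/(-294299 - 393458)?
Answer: -54409/98251 ≈ -0.55378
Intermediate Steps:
(421618 + (166 - 271*151))/(-294299 - 393458) = (421618 + (166 - 40921))/(-687757) = (421618 - 40755)*(-1/687757) = 380863*(-1/687757) = -54409/98251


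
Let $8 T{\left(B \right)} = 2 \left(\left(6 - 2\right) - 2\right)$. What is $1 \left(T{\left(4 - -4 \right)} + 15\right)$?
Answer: $\frac{31}{2} \approx 15.5$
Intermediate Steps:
$T{\left(B \right)} = \frac{1}{2}$ ($T{\left(B \right)} = \frac{2 \left(\left(6 - 2\right) - 2\right)}{8} = \frac{2 \left(4 - 2\right)}{8} = \frac{2 \cdot 2}{8} = \frac{1}{8} \cdot 4 = \frac{1}{2}$)
$1 \left(T{\left(4 - -4 \right)} + 15\right) = 1 \left(\frac{1}{2} + 15\right) = 1 \cdot \frac{31}{2} = \frac{31}{2}$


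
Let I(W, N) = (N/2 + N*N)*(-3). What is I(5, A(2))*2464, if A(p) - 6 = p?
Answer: -502656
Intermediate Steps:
A(p) = 6 + p
I(W, N) = -3*N**2 - 3*N/2 (I(W, N) = (N*(1/2) + N**2)*(-3) = (N/2 + N**2)*(-3) = (N**2 + N/2)*(-3) = -3*N**2 - 3*N/2)
I(5, A(2))*2464 = -3*(6 + 2)*(1 + 2*(6 + 2))/2*2464 = -3/2*8*(1 + 2*8)*2464 = -3/2*8*(1 + 16)*2464 = -3/2*8*17*2464 = -204*2464 = -502656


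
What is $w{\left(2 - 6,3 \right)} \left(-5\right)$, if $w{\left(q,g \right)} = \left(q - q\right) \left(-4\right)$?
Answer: $0$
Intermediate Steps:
$w{\left(q,g \right)} = 0$ ($w{\left(q,g \right)} = 0 \left(-4\right) = 0$)
$w{\left(2 - 6,3 \right)} \left(-5\right) = 0 \left(-5\right) = 0$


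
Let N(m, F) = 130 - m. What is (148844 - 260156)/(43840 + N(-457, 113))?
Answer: -37104/14809 ≈ -2.5055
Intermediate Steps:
(148844 - 260156)/(43840 + N(-457, 113)) = (148844 - 260156)/(43840 + (130 - 1*(-457))) = -111312/(43840 + (130 + 457)) = -111312/(43840 + 587) = -111312/44427 = -111312*1/44427 = -37104/14809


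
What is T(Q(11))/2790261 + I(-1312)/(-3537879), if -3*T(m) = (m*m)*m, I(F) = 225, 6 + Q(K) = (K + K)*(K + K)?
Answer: -128797527914861/9871605796419 ≈ -13.047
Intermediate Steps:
Q(K) = -6 + 4*K² (Q(K) = -6 + (K + K)*(K + K) = -6 + (2*K)*(2*K) = -6 + 4*K²)
T(m) = -m³/3 (T(m) = -m*m*m/3 = -m²*m/3 = -m³/3)
T(Q(11))/2790261 + I(-1312)/(-3537879) = -(-6 + 4*11²)³/3/2790261 + 225/(-3537879) = -(-6 + 4*121)³/3*(1/2790261) + 225*(-1/3537879) = -(-6 + 484)³/3*(1/2790261) - 75/1179293 = -⅓*478³*(1/2790261) - 75/1179293 = -⅓*109215352*(1/2790261) - 75/1179293 = -109215352/3*1/2790261 - 75/1179293 = -109215352/8370783 - 75/1179293 = -128797527914861/9871605796419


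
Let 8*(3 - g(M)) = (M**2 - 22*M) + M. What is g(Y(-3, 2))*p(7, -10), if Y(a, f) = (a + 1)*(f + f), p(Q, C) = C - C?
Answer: 0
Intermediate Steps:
p(Q, C) = 0
Y(a, f) = 2*f*(1 + a) (Y(a, f) = (1 + a)*(2*f) = 2*f*(1 + a))
g(M) = 3 - M**2/8 + 21*M/8 (g(M) = 3 - ((M**2 - 22*M) + M)/8 = 3 - (M**2 - 21*M)/8 = 3 + (-M**2/8 + 21*M/8) = 3 - M**2/8 + 21*M/8)
g(Y(-3, 2))*p(7, -10) = (3 - 16*(1 - 3)**2/8 + 21*(2*2*(1 - 3))/8)*0 = (3 - (2*2*(-2))**2/8 + 21*(2*2*(-2))/8)*0 = (3 - 1/8*(-8)**2 + (21/8)*(-8))*0 = (3 - 1/8*64 - 21)*0 = (3 - 8 - 21)*0 = -26*0 = 0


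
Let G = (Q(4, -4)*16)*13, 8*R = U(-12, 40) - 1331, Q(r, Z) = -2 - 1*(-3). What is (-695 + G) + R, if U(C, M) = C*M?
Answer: -5707/8 ≈ -713.38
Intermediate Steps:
Q(r, Z) = 1 (Q(r, Z) = -2 + 3 = 1)
R = -1811/8 (R = (-12*40 - 1331)/8 = (-480 - 1331)/8 = (⅛)*(-1811) = -1811/8 ≈ -226.38)
G = 208 (G = (1*16)*13 = 16*13 = 208)
(-695 + G) + R = (-695 + 208) - 1811/8 = -487 - 1811/8 = -5707/8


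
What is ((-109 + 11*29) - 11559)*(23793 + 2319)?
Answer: -296345088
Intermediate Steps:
((-109 + 11*29) - 11559)*(23793 + 2319) = ((-109 + 319) - 11559)*26112 = (210 - 11559)*26112 = -11349*26112 = -296345088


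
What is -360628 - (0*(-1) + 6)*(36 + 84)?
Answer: -361348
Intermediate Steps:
-360628 - (0*(-1) + 6)*(36 + 84) = -360628 - (0 + 6)*120 = -360628 - 6*120 = -360628 - 1*720 = -360628 - 720 = -361348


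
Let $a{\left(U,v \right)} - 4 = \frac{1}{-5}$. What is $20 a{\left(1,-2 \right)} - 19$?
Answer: $57$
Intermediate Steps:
$a{\left(U,v \right)} = \frac{19}{5}$ ($a{\left(U,v \right)} = 4 + \frac{1}{-5} = 4 - \frac{1}{5} = \frac{19}{5}$)
$20 a{\left(1,-2 \right)} - 19 = 20 \cdot \frac{19}{5} - 19 = 76 - 19 = 57$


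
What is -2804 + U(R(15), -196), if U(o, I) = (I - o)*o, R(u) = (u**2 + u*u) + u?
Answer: -310169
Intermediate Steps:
R(u) = u + 2*u**2 (R(u) = (u**2 + u**2) + u = 2*u**2 + u = u + 2*u**2)
U(o, I) = o*(I - o)
-2804 + U(R(15), -196) = -2804 + (15*(1 + 2*15))*(-196 - 15*(1 + 2*15)) = -2804 + (15*(1 + 30))*(-196 - 15*(1 + 30)) = -2804 + (15*31)*(-196 - 15*31) = -2804 + 465*(-196 - 1*465) = -2804 + 465*(-196 - 465) = -2804 + 465*(-661) = -2804 - 307365 = -310169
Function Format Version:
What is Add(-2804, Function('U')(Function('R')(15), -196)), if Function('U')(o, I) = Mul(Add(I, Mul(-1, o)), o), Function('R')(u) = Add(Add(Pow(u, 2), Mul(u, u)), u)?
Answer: -310169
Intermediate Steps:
Function('R')(u) = Add(u, Mul(2, Pow(u, 2))) (Function('R')(u) = Add(Add(Pow(u, 2), Pow(u, 2)), u) = Add(Mul(2, Pow(u, 2)), u) = Add(u, Mul(2, Pow(u, 2))))
Function('U')(o, I) = Mul(o, Add(I, Mul(-1, o)))
Add(-2804, Function('U')(Function('R')(15), -196)) = Add(-2804, Mul(Mul(15, Add(1, Mul(2, 15))), Add(-196, Mul(-1, Mul(15, Add(1, Mul(2, 15))))))) = Add(-2804, Mul(Mul(15, Add(1, 30)), Add(-196, Mul(-1, Mul(15, Add(1, 30)))))) = Add(-2804, Mul(Mul(15, 31), Add(-196, Mul(-1, Mul(15, 31))))) = Add(-2804, Mul(465, Add(-196, Mul(-1, 465)))) = Add(-2804, Mul(465, Add(-196, -465))) = Add(-2804, Mul(465, -661)) = Add(-2804, -307365) = -310169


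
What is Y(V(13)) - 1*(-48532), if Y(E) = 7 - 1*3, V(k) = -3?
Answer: 48536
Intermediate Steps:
Y(E) = 4 (Y(E) = 7 - 3 = 4)
Y(V(13)) - 1*(-48532) = 4 - 1*(-48532) = 4 + 48532 = 48536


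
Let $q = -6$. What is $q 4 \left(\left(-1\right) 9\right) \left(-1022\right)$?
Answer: $-220752$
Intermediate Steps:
$q 4 \left(\left(-1\right) 9\right) \left(-1022\right) = \left(-6\right) 4 \left(\left(-1\right) 9\right) \left(-1022\right) = \left(-24\right) \left(-9\right) \left(-1022\right) = 216 \left(-1022\right) = -220752$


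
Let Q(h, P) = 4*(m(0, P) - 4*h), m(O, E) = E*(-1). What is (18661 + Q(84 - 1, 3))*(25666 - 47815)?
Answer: -383642829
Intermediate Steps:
m(O, E) = -E
Q(h, P) = -16*h - 4*P (Q(h, P) = 4*(-P - 4*h) = -16*h - 4*P)
(18661 + Q(84 - 1, 3))*(25666 - 47815) = (18661 + (-16*(84 - 1) - 4*3))*(25666 - 47815) = (18661 + (-16*83 - 12))*(-22149) = (18661 + (-1328 - 12))*(-22149) = (18661 - 1340)*(-22149) = 17321*(-22149) = -383642829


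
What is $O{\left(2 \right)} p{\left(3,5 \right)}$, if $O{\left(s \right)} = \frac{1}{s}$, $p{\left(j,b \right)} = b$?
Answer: $\frac{5}{2} \approx 2.5$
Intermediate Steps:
$O{\left(2 \right)} p{\left(3,5 \right)} = \frac{1}{2} \cdot 5 = \frac{5}{2}$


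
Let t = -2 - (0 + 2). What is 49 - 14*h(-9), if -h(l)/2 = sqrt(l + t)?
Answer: 49 + 28*I*sqrt(13) ≈ 49.0 + 100.96*I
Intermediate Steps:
t = -4 (t = -2 - 1*2 = -2 - 2 = -4)
h(l) = -2*sqrt(-4 + l) (h(l) = -2*sqrt(l - 4) = -2*sqrt(-4 + l))
49 - 14*h(-9) = 49 - (-28)*sqrt(-4 - 9) = 49 - (-28)*sqrt(-13) = 49 - (-28)*I*sqrt(13) = 49 + 28*I*sqrt(13)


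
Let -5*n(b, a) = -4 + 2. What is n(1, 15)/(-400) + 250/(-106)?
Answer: -125053/53000 ≈ -2.3595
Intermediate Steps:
n(b, a) = 2/5 (n(b, a) = -(-4 + 2)/5 = -1/5*(-2) = 2/5)
n(1, 15)/(-400) + 250/(-106) = (2/5)/(-400) + 250/(-106) = (2/5)*(-1/400) + 250*(-1/106) = -1/1000 - 125/53 = -125053/53000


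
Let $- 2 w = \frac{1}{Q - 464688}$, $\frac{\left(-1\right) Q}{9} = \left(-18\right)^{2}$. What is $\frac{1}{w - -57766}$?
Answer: $\frac{935208}{54023225329} \approx 1.7311 \cdot 10^{-5}$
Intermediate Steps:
$Q = -2916$ ($Q = - 9 \left(-18\right)^{2} = \left(-9\right) 324 = -2916$)
$w = \frac{1}{935208}$ ($w = - \frac{1}{2 \left(-2916 - 464688\right)} = - \frac{1}{2 \left(-467604\right)} = \left(- \frac{1}{2}\right) \left(- \frac{1}{467604}\right) = \frac{1}{935208} \approx 1.0693 \cdot 10^{-6}$)
$\frac{1}{w - -57766} = \frac{1}{\frac{1}{935208} - -57766} = \frac{1}{\frac{1}{935208} + \left(171602 - 113836\right)} = \frac{1}{\frac{1}{935208} + 57766} = \frac{1}{\frac{54023225329}{935208}} = \frac{935208}{54023225329}$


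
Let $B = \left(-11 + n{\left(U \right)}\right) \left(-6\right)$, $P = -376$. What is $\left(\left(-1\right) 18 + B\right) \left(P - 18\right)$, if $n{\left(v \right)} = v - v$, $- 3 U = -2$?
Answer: $-18912$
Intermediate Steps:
$U = \frac{2}{3}$ ($U = \left(- \frac{1}{3}\right) \left(-2\right) = \frac{2}{3} \approx 0.66667$)
$n{\left(v \right)} = 0$
$B = 66$ ($B = \left(-11 + 0\right) \left(-6\right) = \left(-11\right) \left(-6\right) = 66$)
$\left(\left(-1\right) 18 + B\right) \left(P - 18\right) = \left(\left(-1\right) 18 + 66\right) \left(-376 - 18\right) = \left(-18 + 66\right) \left(-394\right) = 48 \left(-394\right) = -18912$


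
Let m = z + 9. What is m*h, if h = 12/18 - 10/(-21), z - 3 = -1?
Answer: 88/7 ≈ 12.571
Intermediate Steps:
z = 2 (z = 3 - 1 = 2)
h = 8/7 (h = 12*(1/18) - 10*(-1/21) = ⅔ + 10/21 = 8/7 ≈ 1.1429)
m = 11 (m = 2 + 9 = 11)
m*h = 11*(8/7) = 88/7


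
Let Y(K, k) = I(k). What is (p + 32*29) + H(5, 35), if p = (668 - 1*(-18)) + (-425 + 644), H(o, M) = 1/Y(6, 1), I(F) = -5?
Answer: 9164/5 ≈ 1832.8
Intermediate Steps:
Y(K, k) = -5
H(o, M) = -1/5 (H(o, M) = 1/(-5) = -1/5)
p = 905 (p = (668 + 18) + 219 = 686 + 219 = 905)
(p + 32*29) + H(5, 35) = (905 + 32*29) - 1/5 = (905 + 928) - 1/5 = 1833 - 1/5 = 9164/5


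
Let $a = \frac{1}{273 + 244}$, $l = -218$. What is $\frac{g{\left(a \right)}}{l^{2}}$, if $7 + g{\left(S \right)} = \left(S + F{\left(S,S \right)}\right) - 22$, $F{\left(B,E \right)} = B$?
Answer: $- \frac{14991}{24569908} \approx -0.00061014$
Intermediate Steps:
$a = \frac{1}{517} \approx 0.0019342$
$g{\left(S \right)} = -29 + 2 S$ ($g{\left(S \right)} = -7 + \left(\left(S + S\right) - 22\right) = -7 + \left(2 S - 22\right) = -7 + \left(-22 + 2 S\right) = -29 + 2 S$)
$\frac{g{\left(a \right)}}{l^{2}} = \frac{-29 + 2 \cdot \frac{1}{517}}{\left(-218\right)^{2}} = \frac{-29 + \frac{2}{517}}{47524} = \left(- \frac{14991}{517}\right) \frac{1}{47524} = - \frac{14991}{24569908}$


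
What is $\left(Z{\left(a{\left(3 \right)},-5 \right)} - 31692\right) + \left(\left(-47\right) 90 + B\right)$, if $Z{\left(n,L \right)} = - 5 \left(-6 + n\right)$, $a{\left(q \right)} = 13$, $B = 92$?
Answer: $-35865$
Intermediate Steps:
$Z{\left(n,L \right)} = 30 - 5 n$
$\left(Z{\left(a{\left(3 \right)},-5 \right)} - 31692\right) + \left(\left(-47\right) 90 + B\right) = \left(\left(30 - 65\right) - 31692\right) + \left(\left(-47\right) 90 + 92\right) = \left(\left(30 - 65\right) - 31692\right) + \left(-4230 + 92\right) = \left(-35 - 31692\right) - 4138 = -31727 - 4138 = -35865$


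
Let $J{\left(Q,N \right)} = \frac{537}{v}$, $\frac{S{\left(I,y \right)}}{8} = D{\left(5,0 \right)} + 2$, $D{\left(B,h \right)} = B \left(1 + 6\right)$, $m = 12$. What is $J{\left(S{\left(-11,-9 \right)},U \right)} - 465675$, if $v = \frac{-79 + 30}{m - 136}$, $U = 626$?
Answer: $- \frac{22751487}{49} \approx -4.6432 \cdot 10^{5}$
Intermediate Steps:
$D{\left(B,h \right)} = 7 B$ ($D{\left(B,h \right)} = B 7 = 7 B$)
$S{\left(I,y \right)} = 296$ ($S{\left(I,y \right)} = 8 \left(7 \cdot 5 + 2\right) = 8 \left(35 + 2\right) = 8 \cdot 37 = 296$)
$v = \frac{49}{124}$ ($v = \frac{-79 + 30}{12 - 136} = - \frac{49}{-124} = \left(-49\right) \left(- \frac{1}{124}\right) = \frac{49}{124} \approx 0.39516$)
$J{\left(Q,N \right)} = \frac{66588}{49}$ ($J{\left(Q,N \right)} = \frac{537}{\frac{49}{124}} = 537 \cdot \frac{124}{49} = \frac{66588}{49}$)
$J{\left(S{\left(-11,-9 \right)},U \right)} - 465675 = \frac{66588}{49} - 465675 = - \frac{22751487}{49}$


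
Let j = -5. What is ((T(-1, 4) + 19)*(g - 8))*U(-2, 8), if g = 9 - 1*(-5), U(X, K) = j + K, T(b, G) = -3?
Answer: 288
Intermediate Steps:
U(X, K) = -5 + K
g = 14 (g = 9 + 5 = 14)
((T(-1, 4) + 19)*(g - 8))*U(-2, 8) = ((-3 + 19)*(14 - 8))*(-5 + 8) = (16*6)*3 = 96*3 = 288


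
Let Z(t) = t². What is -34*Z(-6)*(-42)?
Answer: 51408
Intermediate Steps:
-34*Z(-6)*(-42) = -34*(-6)²*(-42) = -34*36*(-42) = -1224*(-42) = 51408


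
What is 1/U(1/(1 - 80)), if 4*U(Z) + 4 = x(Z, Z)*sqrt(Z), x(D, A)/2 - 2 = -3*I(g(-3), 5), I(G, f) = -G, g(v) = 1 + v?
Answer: -79/83 + 2*I*sqrt(79)/83 ≈ -0.95181 + 0.21417*I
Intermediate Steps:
x(D, A) = -8 (x(D, A) = 4 + 2*(-(-3)*(1 - 3)) = 4 + 2*(-(-3)*(-2)) = 4 + 2*(-3*2) = 4 + 2*(-6) = 4 - 12 = -8)
U(Z) = -1 - 2*sqrt(Z) (U(Z) = -1 + (-8*sqrt(Z))/4 = -1 - 2*sqrt(Z))
1/U(1/(1 - 80)) = 1/(-1 - 2*I*sqrt(79)/79)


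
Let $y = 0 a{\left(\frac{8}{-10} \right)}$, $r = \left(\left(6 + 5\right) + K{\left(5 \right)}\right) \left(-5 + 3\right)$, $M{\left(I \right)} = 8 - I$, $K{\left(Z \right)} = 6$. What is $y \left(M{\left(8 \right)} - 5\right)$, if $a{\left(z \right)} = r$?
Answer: $0$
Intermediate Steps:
$r = -34$ ($r = \left(\left(6 + 5\right) + 6\right) \left(-5 + 3\right) = \left(11 + 6\right) \left(-2\right) = 17 \left(-2\right) = -34$)
$a{\left(z \right)} = -34$
$y = 0$ ($y = 0 \left(-34\right) = 0$)
$y \left(M{\left(8 \right)} - 5\right) = 0 \left(\left(8 - 8\right) - 5\right) = 0 \left(0 - 5\right) = 0 \left(-5\right) = 0$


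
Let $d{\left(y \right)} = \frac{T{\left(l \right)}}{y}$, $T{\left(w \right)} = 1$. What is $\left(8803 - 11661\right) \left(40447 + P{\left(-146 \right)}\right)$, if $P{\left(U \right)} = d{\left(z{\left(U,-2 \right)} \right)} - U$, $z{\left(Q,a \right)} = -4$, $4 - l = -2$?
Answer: $- \frac{232028159}{2} \approx -1.1601 \cdot 10^{8}$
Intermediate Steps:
$l = 6$ ($l = 4 - -2 = 4 + 2 = 6$)
$d{\left(y \right)} = \frac{1}{y}$ ($d{\left(y \right)} = 1 \frac{1}{y} = \frac{1}{y}$)
$P{\left(U \right)} = - \frac{1}{4} - U$ ($P{\left(U \right)} = \frac{1}{-4} - U = - \frac{1}{4} - U$)
$\left(8803 - 11661\right) \left(40447 + P{\left(-146 \right)}\right) = \left(8803 - 11661\right) \left(40447 - - \frac{583}{4}\right) = - 2858 \left(40447 + \left(- \frac{1}{4} + 146\right)\right) = - 2858 \left(40447 + \frac{583}{4}\right) = \left(-2858\right) \frac{162371}{4} = - \frac{232028159}{2}$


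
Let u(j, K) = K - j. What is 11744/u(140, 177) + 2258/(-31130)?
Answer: 182753587/575905 ≈ 317.33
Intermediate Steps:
11744/u(140, 177) + 2258/(-31130) = 11744/(177 - 1*140) + 2258/(-31130) = 11744/(177 - 140) + 2258*(-1/31130) = 11744/37 - 1129/15565 = 182753587/575905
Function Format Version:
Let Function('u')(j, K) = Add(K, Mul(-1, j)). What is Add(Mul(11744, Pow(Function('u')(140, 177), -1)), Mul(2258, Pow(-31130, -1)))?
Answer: Rational(182753587, 575905) ≈ 317.33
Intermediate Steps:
Add(Mul(11744, Pow(Function('u')(140, 177), -1)), Mul(2258, Pow(-31130, -1))) = Add(Mul(11744, Pow(Add(177, Mul(-1, 140)), -1)), Mul(2258, Pow(-31130, -1))) = Add(Mul(11744, Pow(Add(177, -140), -1)), Mul(2258, Rational(-1, 31130))) = Add(Mul(11744, Pow(37, -1)), Rational(-1129, 15565)) = Add(Mul(11744, Rational(1, 37)), Rational(-1129, 15565)) = Add(Rational(11744, 37), Rational(-1129, 15565)) = Rational(182753587, 575905)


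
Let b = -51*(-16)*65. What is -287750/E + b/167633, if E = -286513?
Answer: 63433045270/48029033729 ≈ 1.3207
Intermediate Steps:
b = 53040 (b = 816*65 = 53040)
-287750/E + b/167633 = -287750/(-286513) + 53040/167633 = -287750*(-1/286513) + 53040*(1/167633) = 287750/286513 + 53040/167633 = 63433045270/48029033729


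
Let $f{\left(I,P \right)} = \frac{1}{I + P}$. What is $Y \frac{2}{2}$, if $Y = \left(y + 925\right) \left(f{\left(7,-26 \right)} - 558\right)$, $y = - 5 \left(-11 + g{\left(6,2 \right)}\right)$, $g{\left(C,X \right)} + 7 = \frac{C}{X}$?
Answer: $- \frac{10603000}{19} \approx -5.5805 \cdot 10^{5}$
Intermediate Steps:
$g{\left(C,X \right)} = -7 + \frac{C}{X}$
$y = 75$ ($y = - 5 \left(-11 - \left(7 - \frac{6}{2}\right)\right) = - 5 \left(-11 + \left(-7 + 6 \cdot \frac{1}{2}\right)\right) = - 5 \left(-11 + \left(-7 + 3\right)\right) = - 5 \left(-11 - 4\right) = \left(-5\right) \left(-15\right) = 75$)
$Y = - \frac{10603000}{19}$ ($Y = \left(75 + 925\right) \left(\frac{1}{7 - 26} - 558\right) = 1000 \left(\frac{1}{-19} - 558\right) = 1000 \left(- \frac{1}{19} - 558\right) = 1000 \left(- \frac{10603}{19}\right) = - \frac{10603000}{19} \approx -5.5805 \cdot 10^{5}$)
$Y \frac{2}{2} = - \frac{10603000 \cdot \frac{2}{2}}{19} = - \frac{10603000 \cdot 2 \cdot \frac{1}{2}}{19} = \left(- \frac{10603000}{19}\right) 1 = - \frac{10603000}{19}$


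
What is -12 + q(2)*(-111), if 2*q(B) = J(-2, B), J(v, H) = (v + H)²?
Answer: -12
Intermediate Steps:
J(v, H) = (H + v)²
q(B) = (-2 + B)²/2 (q(B) = (B - 2)²/2 = (-2 + B)²/2)
-12 + q(2)*(-111) = -12 + ((-2 + 2)²/2)*(-111) = -12 + ((½)*0²)*(-111) = -12 + ((½)*0)*(-111) = -12 + 0*(-111) = -12 + 0 = -12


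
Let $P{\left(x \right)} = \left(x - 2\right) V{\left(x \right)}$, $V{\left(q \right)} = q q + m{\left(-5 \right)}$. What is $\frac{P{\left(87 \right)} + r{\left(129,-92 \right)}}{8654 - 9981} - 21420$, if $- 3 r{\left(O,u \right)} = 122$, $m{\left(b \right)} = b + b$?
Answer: $- \frac{87200443}{3981} \approx -21904.0$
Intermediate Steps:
$m{\left(b \right)} = 2 b$
$r{\left(O,u \right)} = - \frac{122}{3}$ ($r{\left(O,u \right)} = \left(- \frac{1}{3}\right) 122 = - \frac{122}{3}$)
$V{\left(q \right)} = -10 + q^{2}$ ($V{\left(q \right)} = q q + 2 \left(-5\right) = q^{2} - 10 = -10 + q^{2}$)
$P{\left(x \right)} = \left(-10 + x^{2}\right) \left(-2 + x\right)$ ($P{\left(x \right)} = \left(x - 2\right) \left(-10 + x^{2}\right) = \left(-2 + x\right) \left(-10 + x^{2}\right) = \left(-10 + x^{2}\right) \left(-2 + x\right)$)
$\frac{P{\left(87 \right)} + r{\left(129,-92 \right)}}{8654 - 9981} - 21420 = \frac{\left(-10 + 87^{2}\right) \left(-2 + 87\right) - \frac{122}{3}}{8654 - 9981} - 21420 = \frac{\left(-10 + 7569\right) 85 - \frac{122}{3}}{-1327} - 21420 = \left(7559 \cdot 85 - \frac{122}{3}\right) \left(- \frac{1}{1327}\right) - 21420 = \left(642515 - \frac{122}{3}\right) \left(- \frac{1}{1327}\right) - 21420 = \frac{1927423}{3} \left(- \frac{1}{1327}\right) - 21420 = - \frac{1927423}{3981} - 21420 = - \frac{87200443}{3981}$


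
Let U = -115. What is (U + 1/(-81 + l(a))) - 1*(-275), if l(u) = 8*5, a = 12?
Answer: 6559/41 ≈ 159.98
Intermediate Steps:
l(u) = 40
(U + 1/(-81 + l(a))) - 1*(-275) = (-115 + 1/(-81 + 40)) - 1*(-275) = (-115 + 1/(-41)) + 275 = (-115 - 1/41) + 275 = -4716/41 + 275 = 6559/41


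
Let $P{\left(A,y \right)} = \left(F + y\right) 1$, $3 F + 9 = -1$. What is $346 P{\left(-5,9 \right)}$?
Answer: $\frac{5882}{3} \approx 1960.7$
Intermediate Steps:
$F = - \frac{10}{3}$ ($F = -3 + \frac{1}{3} \left(-1\right) = -3 - \frac{1}{3} = - \frac{10}{3} \approx -3.3333$)
$P{\left(A,y \right)} = - \frac{10}{3} + y$ ($P{\left(A,y \right)} = \left(- \frac{10}{3} + y\right) 1 = - \frac{10}{3} + y$)
$346 P{\left(-5,9 \right)} = 346 \left(- \frac{10}{3} + 9\right) = 346 \cdot \frac{17}{3} = \frac{5882}{3}$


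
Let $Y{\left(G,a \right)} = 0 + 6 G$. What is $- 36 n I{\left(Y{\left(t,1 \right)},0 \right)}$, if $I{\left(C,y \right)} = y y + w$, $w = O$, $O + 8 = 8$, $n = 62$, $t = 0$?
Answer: $0$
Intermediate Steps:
$O = 0$ ($O = -8 + 8 = 0$)
$w = 0$
$Y{\left(G,a \right)} = 6 G$
$I{\left(C,y \right)} = y^{2}$ ($I{\left(C,y \right)} = y y + 0 = y^{2} + 0 = y^{2}$)
$- 36 n I{\left(Y{\left(t,1 \right)},0 \right)} = \left(-36\right) 62 \cdot 0^{2} = \left(-2232\right) 0 = 0$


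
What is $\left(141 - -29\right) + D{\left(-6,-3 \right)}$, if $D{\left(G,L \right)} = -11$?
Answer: $159$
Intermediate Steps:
$\left(141 - -29\right) + D{\left(-6,-3 \right)} = \left(141 - -29\right) - 11 = \left(141 + \left(-34 + 63\right)\right) - 11 = \left(141 + 29\right) - 11 = 170 - 11 = 159$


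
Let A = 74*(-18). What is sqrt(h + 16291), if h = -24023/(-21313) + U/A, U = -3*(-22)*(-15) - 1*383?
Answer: sqrt(364754271147925721)/4731486 ≈ 127.64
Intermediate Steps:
A = -1332
U = -1373 (U = 66*(-15) - 383 = -990 - 383 = -1373)
h = 61261385/28388916 (h = -24023/(-21313) - 1373/(-1332) = -24023*(-1/21313) - 1373*(-1/1332) = 24023/21313 + 1373/1332 = 61261385/28388916 ≈ 2.1579)
sqrt(h + 16291) = sqrt(61261385/28388916 + 16291) = sqrt(462545091941/28388916) = sqrt(364754271147925721)/4731486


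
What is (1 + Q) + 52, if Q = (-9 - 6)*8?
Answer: -67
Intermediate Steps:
Q = -120 (Q = -15*8 = -120)
(1 + Q) + 52 = (1 - 120) + 52 = -119 + 52 = -67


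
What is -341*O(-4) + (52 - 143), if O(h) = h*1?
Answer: 1273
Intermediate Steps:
O(h) = h
-341*O(-4) + (52 - 143) = -341*(-4) + (52 - 143) = 1364 - 91 = 1273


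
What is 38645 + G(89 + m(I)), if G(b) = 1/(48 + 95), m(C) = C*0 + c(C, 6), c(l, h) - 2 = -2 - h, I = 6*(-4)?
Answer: 5526236/143 ≈ 38645.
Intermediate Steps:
I = -24
c(l, h) = -h (c(l, h) = 2 + (-2 - h) = -h)
m(C) = -6 (m(C) = C*0 - 1*6 = 0 - 6 = -6)
G(b) = 1/143
38645 + G(89 + m(I)) = 38645 + 1/143 = 5526236/143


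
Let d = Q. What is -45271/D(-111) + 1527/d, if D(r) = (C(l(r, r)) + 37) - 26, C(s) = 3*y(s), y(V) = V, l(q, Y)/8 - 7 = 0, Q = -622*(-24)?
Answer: -225177385/890704 ≈ -252.81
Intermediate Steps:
Q = 14928
l(q, Y) = 56 (l(q, Y) = 56 + 8*0 = 56 + 0 = 56)
d = 14928
C(s) = 3*s
D(r) = 179 (D(r) = (3*56 + 37) - 26 = (168 + 37) - 26 = 205 - 26 = 179)
-45271/D(-111) + 1527/d = -45271/179 + 1527/14928 = -45271*1/179 + 1527*(1/14928) = -45271/179 + 509/4976 = -225177385/890704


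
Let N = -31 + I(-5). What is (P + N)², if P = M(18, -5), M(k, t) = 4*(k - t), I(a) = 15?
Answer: 5776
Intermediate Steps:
M(k, t) = -4*t + 4*k
N = -16 (N = -31 + 15 = -16)
P = 92 (P = -4*(-5) + 4*18 = 20 + 72 = 92)
(P + N)² = (92 - 16)² = 76² = 5776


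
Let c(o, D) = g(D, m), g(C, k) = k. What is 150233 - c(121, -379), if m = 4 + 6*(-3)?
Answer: 150247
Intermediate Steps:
m = -14 (m = 4 - 18 = -14)
c(o, D) = -14
150233 - c(121, -379) = 150233 - 1*(-14) = 150233 + 14 = 150247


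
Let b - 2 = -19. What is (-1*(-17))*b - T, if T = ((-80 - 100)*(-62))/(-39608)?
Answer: -1429444/4951 ≈ -288.72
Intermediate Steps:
b = -17 (b = 2 - 19 = -17)
T = -1395/4951 (T = -180*(-62)*(-1/39608) = 11160*(-1/39608) = -1395/4951 ≈ -0.28176)
(-1*(-17))*b - T = -1*(-17)*(-17) - 1*(-1395/4951) = 17*(-17) + 1395/4951 = -289 + 1395/4951 = -1429444/4951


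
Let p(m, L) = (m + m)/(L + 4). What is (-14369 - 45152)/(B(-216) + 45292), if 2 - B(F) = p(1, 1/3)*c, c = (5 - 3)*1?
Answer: -773773/588810 ≈ -1.3141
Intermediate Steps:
p(m, L) = 2*m/(4 + L) (p(m, L) = (2*m)/(4 + L) = 2*m/(4 + L))
c = 2 (c = 2*1 = 2)
B(F) = 14/13 (B(F) = 2 - 2*1/(4 + 1/3)*2 = 2 - 2*1/(4 + ⅓)*2 = 2 - 2*1/(13/3)*2 = 2 - 2*1*(3/13)*2 = 2 - 6*2/13 = 2 - 1*12/13 = 2 - 12/13 = 14/13)
(-14369 - 45152)/(B(-216) + 45292) = (-14369 - 45152)/(14/13 + 45292) = -59521/588810/13 = -59521*13/588810 = -773773/588810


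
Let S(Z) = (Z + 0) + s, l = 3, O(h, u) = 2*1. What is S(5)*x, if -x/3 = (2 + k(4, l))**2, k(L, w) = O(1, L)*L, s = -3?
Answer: -600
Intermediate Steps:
O(h, u) = 2
k(L, w) = 2*L
S(Z) = -3 + Z (S(Z) = (Z + 0) - 3 = Z - 3 = -3 + Z)
x = -300 (x = -3*(2 + 2*4)**2 = -3*(2 + 8)**2 = -3*10**2 = -3*100 = -300)
S(5)*x = (-3 + 5)*(-300) = 2*(-300) = -600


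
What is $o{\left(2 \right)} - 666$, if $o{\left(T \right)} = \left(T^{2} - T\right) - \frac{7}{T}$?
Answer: $- \frac{1335}{2} \approx -667.5$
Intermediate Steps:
$o{\left(T \right)} = T^{2} - T - \frac{7}{T}$
$o{\left(2 \right)} - 666 = \left(2^{2} - 2 - \frac{7}{2}\right) - 666 = \left(4 - 2 - \frac{7}{2}\right) - 666 = - \frac{3}{2} - 666 = - \frac{1335}{2}$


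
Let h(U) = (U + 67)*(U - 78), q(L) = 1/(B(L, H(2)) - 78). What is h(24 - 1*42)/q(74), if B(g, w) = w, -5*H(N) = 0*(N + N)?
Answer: 366912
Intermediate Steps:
H(N) = 0 (H(N) = -0*(N + N) = -0*2*N = -⅕*0 = 0)
q(L) = -1/78 (q(L) = 1/(0 - 78) = 1/(-78) = -1/78)
h(U) = (-78 + U)*(67 + U) (h(U) = (67 + U)*(-78 + U) = (-78 + U)*(67 + U))
h(24 - 1*42)/q(74) = (-5226 + (24 - 1*42)² - 11*(24 - 1*42))/(-1/78) = (-5226 + (24 - 42)² - 11*(24 - 42))*(-78) = (-5226 + (-18)² - 11*(-18))*(-78) = (-5226 + 324 + 198)*(-78) = -4704*(-78) = 366912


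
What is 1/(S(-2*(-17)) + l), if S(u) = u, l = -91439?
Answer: -1/91405 ≈ -1.0940e-5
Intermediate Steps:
1/(S(-2*(-17)) + l) = 1/(-2*(-17) - 91439) = 1/(34 - 91439) = 1/(-91405) = -1/91405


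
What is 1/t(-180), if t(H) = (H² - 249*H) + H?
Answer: 1/77040 ≈ 1.2980e-5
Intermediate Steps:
t(H) = H² - 248*H
1/t(-180) = 1/(-180*(-248 - 180)) = 1/(-180*(-428)) = 1/77040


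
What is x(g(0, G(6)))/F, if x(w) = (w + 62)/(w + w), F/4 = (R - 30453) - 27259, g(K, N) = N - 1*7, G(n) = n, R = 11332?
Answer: 61/371040 ≈ 0.00016440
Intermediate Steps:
g(K, N) = -7 + N (g(K, N) = N - 7 = -7 + N)
F = -185520 (F = 4*((11332 - 30453) - 27259) = 4*(-19121 - 27259) = 4*(-46380) = -185520)
x(w) = (62 + w)/(2*w) (x(w) = (62 + w)/((2*w)) = (62 + w)*(1/(2*w)) = (62 + w)/(2*w))
x(g(0, G(6)))/F = ((62 + (-7 + 6))/(2*(-7 + 6)))/(-185520) = ((½)*(62 - 1)/(-1))*(-1/185520) = ((½)*(-1)*61)*(-1/185520) = -61/2*(-1/185520) = 61/371040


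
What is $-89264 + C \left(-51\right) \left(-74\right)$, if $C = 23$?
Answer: $-2462$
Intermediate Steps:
$-89264 + C \left(-51\right) \left(-74\right) = -89264 + 23 \left(-51\right) \left(-74\right) = -89264 - -86802 = -89264 + 86802 = -2462$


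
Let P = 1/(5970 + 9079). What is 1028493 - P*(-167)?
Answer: 15477791324/15049 ≈ 1.0285e+6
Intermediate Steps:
P = 1/15049 ≈ 6.6450e-5
1028493 - P*(-167) = 1028493 - (-167)/15049 = 1028493 - 1*(-167/15049) = 1028493 + 167/15049 = 15477791324/15049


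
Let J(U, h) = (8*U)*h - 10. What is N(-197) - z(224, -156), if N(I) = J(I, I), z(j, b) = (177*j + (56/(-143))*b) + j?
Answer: 2975818/11 ≈ 2.7053e+5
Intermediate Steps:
J(U, h) = -10 + 8*U*h (J(U, h) = 8*U*h - 10 = -10 + 8*U*h)
z(j, b) = 178*j - 56*b/143 (z(j, b) = (177*j + (56*(-1/143))*b) + j = (177*j - 56*b/143) + j = 178*j - 56*b/143)
N(I) = -10 + 8*I² (N(I) = -10 + 8*I*I = -10 + 8*I²)
N(-197) - z(224, -156) = (-10 + 8*(-197)²) - (178*224 - 56/143*(-156)) = (-10 + 8*38809) - (39872 + 672/11) = (-10 + 310472) - 1*439264/11 = 310462 - 439264/11 = 2975818/11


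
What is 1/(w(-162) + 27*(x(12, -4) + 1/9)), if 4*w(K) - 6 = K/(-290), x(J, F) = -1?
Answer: -580/12969 ≈ -0.044722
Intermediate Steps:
w(K) = 3/2 - K/1160 (w(K) = 3/2 + (K/(-290))/4 = 3/2 + (K*(-1/290))/4 = 3/2 + (-K/290)/4 = 3/2 - K/1160)
1/(w(-162) + 27*(x(12, -4) + 1/9)) = 1/((3/2 - 1/1160*(-162)) + 27*(-1 + 1/9)) = 1/((3/2 + 81/580) + 27*(-1 + ⅑)) = 1/(951/580 + 27*(-8/9)) = 1/(951/580 - 24) = 1/(-12969/580) = -580/12969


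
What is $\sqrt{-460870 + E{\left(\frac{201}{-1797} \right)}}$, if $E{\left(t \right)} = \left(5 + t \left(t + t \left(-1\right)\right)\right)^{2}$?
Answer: $21 i \sqrt{1045} \approx 678.86 i$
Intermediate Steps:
$E{\left(t \right)} = 25$ ($E{\left(t \right)} = \left(5 + t \left(t - t\right)\right)^{2} = \left(5 + t 0\right)^{2} = \left(5 + 0\right)^{2} = 5^{2} = 25$)
$\sqrt{-460870 + E{\left(\frac{201}{-1797} \right)}} = \sqrt{-460870 + 25} = \sqrt{-460845} = 21 i \sqrt{1045}$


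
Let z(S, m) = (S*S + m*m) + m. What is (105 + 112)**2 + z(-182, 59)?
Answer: 83753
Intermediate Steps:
z(S, m) = m + S**2 + m**2 (z(S, m) = (S**2 + m**2) + m = m + S**2 + m**2)
(105 + 112)**2 + z(-182, 59) = (105 + 112)**2 + (59 + (-182)**2 + 59**2) = 217**2 + (59 + 33124 + 3481) = 47089 + 36664 = 83753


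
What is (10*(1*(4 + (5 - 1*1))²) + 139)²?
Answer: 606841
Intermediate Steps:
(10*(1*(4 + (5 - 1*1))²) + 139)² = (10*(1*(4 + (5 - 1))²) + 139)² = (10*(1*(4 + 4)²) + 139)² = (10*(1*8²) + 139)² = (10*(1*64) + 139)² = (10*64 + 139)² = (640 + 139)² = 779² = 606841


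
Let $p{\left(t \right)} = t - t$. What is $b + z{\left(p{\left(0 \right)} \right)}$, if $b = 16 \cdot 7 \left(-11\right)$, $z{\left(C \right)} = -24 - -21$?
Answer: $-1235$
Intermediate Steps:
$p{\left(t \right)} = 0$
$z{\left(C \right)} = -3$ ($z{\left(C \right)} = -24 + 21 = -3$)
$b = -1232$ ($b = 112 \left(-11\right) = -1232$)
$b + z{\left(p{\left(0 \right)} \right)} = -1232 - 3 = -1235$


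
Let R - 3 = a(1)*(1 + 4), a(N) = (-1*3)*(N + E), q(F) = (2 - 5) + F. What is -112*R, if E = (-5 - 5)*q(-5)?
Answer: 135744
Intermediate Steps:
q(F) = -3 + F
E = 80 (E = (-5 - 5)*(-3 - 5) = -10*(-8) = 80)
a(N) = -240 - 3*N (a(N) = (-1*3)*(N + 80) = -3*(80 + N) = -240 - 3*N)
R = -1212 (R = 3 + (-240 - 3*1)*(1 + 4) = 3 + (-240 - 3)*5 = 3 - 243*5 = 3 - 1215 = -1212)
-112*R = -112*(-1212) = 135744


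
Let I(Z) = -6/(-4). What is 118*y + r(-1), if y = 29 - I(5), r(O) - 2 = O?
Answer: 3246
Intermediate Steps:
I(Z) = 3/2 (I(Z) = -6*(-1/4) = 3/2)
r(O) = 2 + O
y = 55/2 (y = 29 - 1*3/2 = 29 - 3/2 = 55/2 ≈ 27.500)
118*y + r(-1) = 118*(55/2) + (2 - 1) = 3245 + 1 = 3246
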